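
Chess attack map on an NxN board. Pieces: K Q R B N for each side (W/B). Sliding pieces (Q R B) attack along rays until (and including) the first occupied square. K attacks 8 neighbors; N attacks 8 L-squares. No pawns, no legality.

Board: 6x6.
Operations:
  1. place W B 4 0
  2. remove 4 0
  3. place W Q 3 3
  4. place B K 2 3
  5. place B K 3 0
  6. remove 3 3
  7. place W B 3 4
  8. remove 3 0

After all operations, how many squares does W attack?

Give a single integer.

Op 1: place WB@(4,0)
Op 2: remove (4,0)
Op 3: place WQ@(3,3)
Op 4: place BK@(2,3)
Op 5: place BK@(3,0)
Op 6: remove (3,3)
Op 7: place WB@(3,4)
Op 8: remove (3,0)
Per-piece attacks for W:
  WB@(3,4): attacks (4,5) (4,3) (5,2) (2,5) (2,3) [ray(-1,-1) blocked at (2,3)]
Union (5 distinct): (2,3) (2,5) (4,3) (4,5) (5,2)

Answer: 5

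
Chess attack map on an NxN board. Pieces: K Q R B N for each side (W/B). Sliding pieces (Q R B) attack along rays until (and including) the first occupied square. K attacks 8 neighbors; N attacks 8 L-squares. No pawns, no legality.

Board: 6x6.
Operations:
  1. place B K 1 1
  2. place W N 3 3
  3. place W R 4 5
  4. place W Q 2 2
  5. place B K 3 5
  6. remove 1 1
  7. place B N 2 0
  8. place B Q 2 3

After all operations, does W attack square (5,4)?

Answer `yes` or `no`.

Op 1: place BK@(1,1)
Op 2: place WN@(3,3)
Op 3: place WR@(4,5)
Op 4: place WQ@(2,2)
Op 5: place BK@(3,5)
Op 6: remove (1,1)
Op 7: place BN@(2,0)
Op 8: place BQ@(2,3)
Per-piece attacks for W:
  WQ@(2,2): attacks (2,3) (2,1) (2,0) (3,2) (4,2) (5,2) (1,2) (0,2) (3,3) (3,1) (4,0) (1,3) (0,4) (1,1) (0,0) [ray(0,1) blocked at (2,3); ray(0,-1) blocked at (2,0); ray(1,1) blocked at (3,3)]
  WN@(3,3): attacks (4,5) (5,4) (2,5) (1,4) (4,1) (5,2) (2,1) (1,2)
  WR@(4,5): attacks (4,4) (4,3) (4,2) (4,1) (4,0) (5,5) (3,5) [ray(-1,0) blocked at (3,5)]
W attacks (5,4): yes

Answer: yes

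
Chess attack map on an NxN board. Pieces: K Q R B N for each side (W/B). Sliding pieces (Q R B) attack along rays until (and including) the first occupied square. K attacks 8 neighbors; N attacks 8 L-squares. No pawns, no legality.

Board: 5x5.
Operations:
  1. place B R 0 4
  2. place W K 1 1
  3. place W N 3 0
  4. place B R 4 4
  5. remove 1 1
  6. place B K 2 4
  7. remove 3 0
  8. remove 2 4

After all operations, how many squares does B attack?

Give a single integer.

Op 1: place BR@(0,4)
Op 2: place WK@(1,1)
Op 3: place WN@(3,0)
Op 4: place BR@(4,4)
Op 5: remove (1,1)
Op 6: place BK@(2,4)
Op 7: remove (3,0)
Op 8: remove (2,4)
Per-piece attacks for B:
  BR@(0,4): attacks (0,3) (0,2) (0,1) (0,0) (1,4) (2,4) (3,4) (4,4) [ray(1,0) blocked at (4,4)]
  BR@(4,4): attacks (4,3) (4,2) (4,1) (4,0) (3,4) (2,4) (1,4) (0,4) [ray(-1,0) blocked at (0,4)]
Union (13 distinct): (0,0) (0,1) (0,2) (0,3) (0,4) (1,4) (2,4) (3,4) (4,0) (4,1) (4,2) (4,3) (4,4)

Answer: 13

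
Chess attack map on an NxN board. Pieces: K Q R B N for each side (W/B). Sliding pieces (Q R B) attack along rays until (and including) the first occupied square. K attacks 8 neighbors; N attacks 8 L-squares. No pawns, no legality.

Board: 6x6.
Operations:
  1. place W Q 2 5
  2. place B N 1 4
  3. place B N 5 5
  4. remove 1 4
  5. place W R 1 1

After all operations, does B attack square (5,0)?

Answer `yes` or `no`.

Op 1: place WQ@(2,5)
Op 2: place BN@(1,4)
Op 3: place BN@(5,5)
Op 4: remove (1,4)
Op 5: place WR@(1,1)
Per-piece attacks for B:
  BN@(5,5): attacks (4,3) (3,4)
B attacks (5,0): no

Answer: no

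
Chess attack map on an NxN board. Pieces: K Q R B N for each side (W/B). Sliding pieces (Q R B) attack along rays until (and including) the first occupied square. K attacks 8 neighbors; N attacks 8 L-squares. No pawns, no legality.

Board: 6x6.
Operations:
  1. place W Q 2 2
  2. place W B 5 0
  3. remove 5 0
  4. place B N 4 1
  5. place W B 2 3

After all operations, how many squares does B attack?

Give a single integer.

Op 1: place WQ@(2,2)
Op 2: place WB@(5,0)
Op 3: remove (5,0)
Op 4: place BN@(4,1)
Op 5: place WB@(2,3)
Per-piece attacks for B:
  BN@(4,1): attacks (5,3) (3,3) (2,2) (2,0)
Union (4 distinct): (2,0) (2,2) (3,3) (5,3)

Answer: 4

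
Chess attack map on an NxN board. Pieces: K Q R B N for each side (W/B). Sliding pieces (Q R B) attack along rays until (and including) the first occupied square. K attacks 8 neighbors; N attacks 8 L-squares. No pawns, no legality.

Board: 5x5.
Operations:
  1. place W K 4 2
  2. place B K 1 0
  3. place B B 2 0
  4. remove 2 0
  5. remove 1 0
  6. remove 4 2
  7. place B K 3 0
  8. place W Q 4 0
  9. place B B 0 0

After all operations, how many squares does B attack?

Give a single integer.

Answer: 9

Derivation:
Op 1: place WK@(4,2)
Op 2: place BK@(1,0)
Op 3: place BB@(2,0)
Op 4: remove (2,0)
Op 5: remove (1,0)
Op 6: remove (4,2)
Op 7: place BK@(3,0)
Op 8: place WQ@(4,0)
Op 9: place BB@(0,0)
Per-piece attacks for B:
  BB@(0,0): attacks (1,1) (2,2) (3,3) (4,4)
  BK@(3,0): attacks (3,1) (4,0) (2,0) (4,1) (2,1)
Union (9 distinct): (1,1) (2,0) (2,1) (2,2) (3,1) (3,3) (4,0) (4,1) (4,4)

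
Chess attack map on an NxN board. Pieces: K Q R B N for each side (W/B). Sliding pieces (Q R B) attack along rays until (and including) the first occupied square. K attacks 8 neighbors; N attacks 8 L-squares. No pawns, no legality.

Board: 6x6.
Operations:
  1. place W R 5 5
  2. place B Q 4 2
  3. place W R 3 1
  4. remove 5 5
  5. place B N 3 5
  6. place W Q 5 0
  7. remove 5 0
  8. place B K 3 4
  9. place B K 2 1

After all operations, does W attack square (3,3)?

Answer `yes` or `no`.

Answer: yes

Derivation:
Op 1: place WR@(5,5)
Op 2: place BQ@(4,2)
Op 3: place WR@(3,1)
Op 4: remove (5,5)
Op 5: place BN@(3,5)
Op 6: place WQ@(5,0)
Op 7: remove (5,0)
Op 8: place BK@(3,4)
Op 9: place BK@(2,1)
Per-piece attacks for W:
  WR@(3,1): attacks (3,2) (3,3) (3,4) (3,0) (4,1) (5,1) (2,1) [ray(0,1) blocked at (3,4); ray(-1,0) blocked at (2,1)]
W attacks (3,3): yes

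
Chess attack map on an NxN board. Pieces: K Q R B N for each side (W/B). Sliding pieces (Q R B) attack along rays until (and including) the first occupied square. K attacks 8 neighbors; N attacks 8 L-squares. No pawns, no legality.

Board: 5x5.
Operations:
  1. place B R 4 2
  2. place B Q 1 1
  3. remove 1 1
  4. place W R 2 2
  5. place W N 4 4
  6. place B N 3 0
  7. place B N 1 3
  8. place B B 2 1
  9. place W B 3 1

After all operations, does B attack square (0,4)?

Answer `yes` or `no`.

Op 1: place BR@(4,2)
Op 2: place BQ@(1,1)
Op 3: remove (1,1)
Op 4: place WR@(2,2)
Op 5: place WN@(4,4)
Op 6: place BN@(3,0)
Op 7: place BN@(1,3)
Op 8: place BB@(2,1)
Op 9: place WB@(3,1)
Per-piece attacks for B:
  BN@(1,3): attacks (3,4) (2,1) (3,2) (0,1)
  BB@(2,1): attacks (3,2) (4,3) (3,0) (1,2) (0,3) (1,0) [ray(1,-1) blocked at (3,0)]
  BN@(3,0): attacks (4,2) (2,2) (1,1)
  BR@(4,2): attacks (4,3) (4,4) (4,1) (4,0) (3,2) (2,2) [ray(0,1) blocked at (4,4); ray(-1,0) blocked at (2,2)]
B attacks (0,4): no

Answer: no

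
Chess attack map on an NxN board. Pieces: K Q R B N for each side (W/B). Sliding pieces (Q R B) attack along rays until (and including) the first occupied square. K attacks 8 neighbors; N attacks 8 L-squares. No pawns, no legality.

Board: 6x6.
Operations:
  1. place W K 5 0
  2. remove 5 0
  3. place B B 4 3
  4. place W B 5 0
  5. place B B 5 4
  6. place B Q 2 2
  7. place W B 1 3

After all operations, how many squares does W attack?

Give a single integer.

Answer: 10

Derivation:
Op 1: place WK@(5,0)
Op 2: remove (5,0)
Op 3: place BB@(4,3)
Op 4: place WB@(5,0)
Op 5: place BB@(5,4)
Op 6: place BQ@(2,2)
Op 7: place WB@(1,3)
Per-piece attacks for W:
  WB@(1,3): attacks (2,4) (3,5) (2,2) (0,4) (0,2) [ray(1,-1) blocked at (2,2)]
  WB@(5,0): attacks (4,1) (3,2) (2,3) (1,4) (0,5)
Union (10 distinct): (0,2) (0,4) (0,5) (1,4) (2,2) (2,3) (2,4) (3,2) (3,5) (4,1)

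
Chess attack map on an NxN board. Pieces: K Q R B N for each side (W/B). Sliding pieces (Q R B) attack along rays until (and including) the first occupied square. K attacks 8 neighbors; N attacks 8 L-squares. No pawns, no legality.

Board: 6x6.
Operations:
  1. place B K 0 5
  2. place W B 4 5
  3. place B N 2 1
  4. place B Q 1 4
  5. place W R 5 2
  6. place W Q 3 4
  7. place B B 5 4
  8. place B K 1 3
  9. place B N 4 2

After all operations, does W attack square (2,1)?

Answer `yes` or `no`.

Op 1: place BK@(0,5)
Op 2: place WB@(4,5)
Op 3: place BN@(2,1)
Op 4: place BQ@(1,4)
Op 5: place WR@(5,2)
Op 6: place WQ@(3,4)
Op 7: place BB@(5,4)
Op 8: place BK@(1,3)
Op 9: place BN@(4,2)
Per-piece attacks for W:
  WQ@(3,4): attacks (3,5) (3,3) (3,2) (3,1) (3,0) (4,4) (5,4) (2,4) (1,4) (4,5) (4,3) (5,2) (2,5) (2,3) (1,2) (0,1) [ray(1,0) blocked at (5,4); ray(-1,0) blocked at (1,4); ray(1,1) blocked at (4,5); ray(1,-1) blocked at (5,2)]
  WB@(4,5): attacks (5,4) (3,4) [ray(1,-1) blocked at (5,4); ray(-1,-1) blocked at (3,4)]
  WR@(5,2): attacks (5,3) (5,4) (5,1) (5,0) (4,2) [ray(0,1) blocked at (5,4); ray(-1,0) blocked at (4,2)]
W attacks (2,1): no

Answer: no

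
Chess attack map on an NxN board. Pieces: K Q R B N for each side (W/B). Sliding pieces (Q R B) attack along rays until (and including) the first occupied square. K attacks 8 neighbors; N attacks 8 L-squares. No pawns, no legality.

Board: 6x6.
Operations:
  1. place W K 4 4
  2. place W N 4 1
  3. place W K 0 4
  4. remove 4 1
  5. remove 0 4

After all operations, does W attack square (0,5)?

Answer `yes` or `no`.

Op 1: place WK@(4,4)
Op 2: place WN@(4,1)
Op 3: place WK@(0,4)
Op 4: remove (4,1)
Op 5: remove (0,4)
Per-piece attacks for W:
  WK@(4,4): attacks (4,5) (4,3) (5,4) (3,4) (5,5) (5,3) (3,5) (3,3)
W attacks (0,5): no

Answer: no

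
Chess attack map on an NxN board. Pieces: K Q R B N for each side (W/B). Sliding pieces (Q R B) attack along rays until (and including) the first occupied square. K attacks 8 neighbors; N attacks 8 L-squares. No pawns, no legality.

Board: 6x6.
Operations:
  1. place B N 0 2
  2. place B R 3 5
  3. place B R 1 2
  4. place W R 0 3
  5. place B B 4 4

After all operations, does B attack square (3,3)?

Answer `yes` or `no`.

Op 1: place BN@(0,2)
Op 2: place BR@(3,5)
Op 3: place BR@(1,2)
Op 4: place WR@(0,3)
Op 5: place BB@(4,4)
Per-piece attacks for B:
  BN@(0,2): attacks (1,4) (2,3) (1,0) (2,1)
  BR@(1,2): attacks (1,3) (1,4) (1,5) (1,1) (1,0) (2,2) (3,2) (4,2) (5,2) (0,2) [ray(-1,0) blocked at (0,2)]
  BR@(3,5): attacks (3,4) (3,3) (3,2) (3,1) (3,0) (4,5) (5,5) (2,5) (1,5) (0,5)
  BB@(4,4): attacks (5,5) (5,3) (3,5) (3,3) (2,2) (1,1) (0,0) [ray(-1,1) blocked at (3,5)]
B attacks (3,3): yes

Answer: yes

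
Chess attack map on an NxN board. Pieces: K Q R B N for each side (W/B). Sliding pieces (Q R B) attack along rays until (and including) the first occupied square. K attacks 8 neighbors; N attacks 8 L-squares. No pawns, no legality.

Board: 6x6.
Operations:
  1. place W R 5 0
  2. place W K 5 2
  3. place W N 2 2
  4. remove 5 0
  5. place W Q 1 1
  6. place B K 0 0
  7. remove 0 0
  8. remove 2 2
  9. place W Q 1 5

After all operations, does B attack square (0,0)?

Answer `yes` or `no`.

Op 1: place WR@(5,0)
Op 2: place WK@(5,2)
Op 3: place WN@(2,2)
Op 4: remove (5,0)
Op 5: place WQ@(1,1)
Op 6: place BK@(0,0)
Op 7: remove (0,0)
Op 8: remove (2,2)
Op 9: place WQ@(1,5)
Per-piece attacks for B:
B attacks (0,0): no

Answer: no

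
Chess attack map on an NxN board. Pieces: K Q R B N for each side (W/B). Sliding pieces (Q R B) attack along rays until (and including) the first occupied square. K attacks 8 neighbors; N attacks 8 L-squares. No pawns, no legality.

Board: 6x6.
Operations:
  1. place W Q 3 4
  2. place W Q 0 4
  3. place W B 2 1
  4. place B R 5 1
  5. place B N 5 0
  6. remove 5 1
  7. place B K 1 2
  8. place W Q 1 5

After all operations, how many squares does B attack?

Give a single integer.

Op 1: place WQ@(3,4)
Op 2: place WQ@(0,4)
Op 3: place WB@(2,1)
Op 4: place BR@(5,1)
Op 5: place BN@(5,0)
Op 6: remove (5,1)
Op 7: place BK@(1,2)
Op 8: place WQ@(1,5)
Per-piece attacks for B:
  BK@(1,2): attacks (1,3) (1,1) (2,2) (0,2) (2,3) (2,1) (0,3) (0,1)
  BN@(5,0): attacks (4,2) (3,1)
Union (10 distinct): (0,1) (0,2) (0,3) (1,1) (1,3) (2,1) (2,2) (2,3) (3,1) (4,2)

Answer: 10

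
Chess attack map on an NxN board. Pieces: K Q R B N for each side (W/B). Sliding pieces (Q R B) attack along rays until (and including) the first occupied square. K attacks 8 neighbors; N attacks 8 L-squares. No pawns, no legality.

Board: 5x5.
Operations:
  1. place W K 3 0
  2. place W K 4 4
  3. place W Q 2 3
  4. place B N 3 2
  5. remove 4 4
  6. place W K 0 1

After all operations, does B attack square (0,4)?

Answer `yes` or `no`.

Op 1: place WK@(3,0)
Op 2: place WK@(4,4)
Op 3: place WQ@(2,3)
Op 4: place BN@(3,2)
Op 5: remove (4,4)
Op 6: place WK@(0,1)
Per-piece attacks for B:
  BN@(3,2): attacks (4,4) (2,4) (1,3) (4,0) (2,0) (1,1)
B attacks (0,4): no

Answer: no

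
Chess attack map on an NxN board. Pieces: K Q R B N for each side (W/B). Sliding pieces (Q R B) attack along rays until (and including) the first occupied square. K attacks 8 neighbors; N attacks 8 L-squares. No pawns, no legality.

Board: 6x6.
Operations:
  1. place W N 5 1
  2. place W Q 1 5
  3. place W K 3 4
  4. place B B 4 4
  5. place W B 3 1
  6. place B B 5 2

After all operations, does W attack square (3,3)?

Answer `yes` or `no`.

Op 1: place WN@(5,1)
Op 2: place WQ@(1,5)
Op 3: place WK@(3,4)
Op 4: place BB@(4,4)
Op 5: place WB@(3,1)
Op 6: place BB@(5,2)
Per-piece attacks for W:
  WQ@(1,5): attacks (1,4) (1,3) (1,2) (1,1) (1,0) (2,5) (3,5) (4,5) (5,5) (0,5) (2,4) (3,3) (4,2) (5,1) (0,4) [ray(1,-1) blocked at (5,1)]
  WB@(3,1): attacks (4,2) (5,3) (4,0) (2,2) (1,3) (0,4) (2,0)
  WK@(3,4): attacks (3,5) (3,3) (4,4) (2,4) (4,5) (4,3) (2,5) (2,3)
  WN@(5,1): attacks (4,3) (3,2) (3,0)
W attacks (3,3): yes

Answer: yes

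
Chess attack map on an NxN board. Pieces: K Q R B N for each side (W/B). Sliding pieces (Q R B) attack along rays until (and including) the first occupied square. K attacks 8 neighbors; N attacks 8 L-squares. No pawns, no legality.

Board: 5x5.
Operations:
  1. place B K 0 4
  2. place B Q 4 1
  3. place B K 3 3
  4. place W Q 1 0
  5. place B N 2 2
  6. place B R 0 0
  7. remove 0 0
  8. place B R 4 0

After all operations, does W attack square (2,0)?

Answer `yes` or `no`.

Op 1: place BK@(0,4)
Op 2: place BQ@(4,1)
Op 3: place BK@(3,3)
Op 4: place WQ@(1,0)
Op 5: place BN@(2,2)
Op 6: place BR@(0,0)
Op 7: remove (0,0)
Op 8: place BR@(4,0)
Per-piece attacks for W:
  WQ@(1,0): attacks (1,1) (1,2) (1,3) (1,4) (2,0) (3,0) (4,0) (0,0) (2,1) (3,2) (4,3) (0,1) [ray(1,0) blocked at (4,0)]
W attacks (2,0): yes

Answer: yes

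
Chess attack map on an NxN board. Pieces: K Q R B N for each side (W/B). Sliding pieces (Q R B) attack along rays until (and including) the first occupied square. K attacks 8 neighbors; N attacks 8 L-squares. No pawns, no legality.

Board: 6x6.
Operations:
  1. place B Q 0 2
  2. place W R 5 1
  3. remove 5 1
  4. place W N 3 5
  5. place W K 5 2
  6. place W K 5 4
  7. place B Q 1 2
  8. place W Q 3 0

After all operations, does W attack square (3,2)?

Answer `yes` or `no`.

Op 1: place BQ@(0,2)
Op 2: place WR@(5,1)
Op 3: remove (5,1)
Op 4: place WN@(3,5)
Op 5: place WK@(5,2)
Op 6: place WK@(5,4)
Op 7: place BQ@(1,2)
Op 8: place WQ@(3,0)
Per-piece attacks for W:
  WQ@(3,0): attacks (3,1) (3,2) (3,3) (3,4) (3,5) (4,0) (5,0) (2,0) (1,0) (0,0) (4,1) (5,2) (2,1) (1,2) [ray(0,1) blocked at (3,5); ray(1,1) blocked at (5,2); ray(-1,1) blocked at (1,2)]
  WN@(3,5): attacks (4,3) (5,4) (2,3) (1,4)
  WK@(5,2): attacks (5,3) (5,1) (4,2) (4,3) (4,1)
  WK@(5,4): attacks (5,5) (5,3) (4,4) (4,5) (4,3)
W attacks (3,2): yes

Answer: yes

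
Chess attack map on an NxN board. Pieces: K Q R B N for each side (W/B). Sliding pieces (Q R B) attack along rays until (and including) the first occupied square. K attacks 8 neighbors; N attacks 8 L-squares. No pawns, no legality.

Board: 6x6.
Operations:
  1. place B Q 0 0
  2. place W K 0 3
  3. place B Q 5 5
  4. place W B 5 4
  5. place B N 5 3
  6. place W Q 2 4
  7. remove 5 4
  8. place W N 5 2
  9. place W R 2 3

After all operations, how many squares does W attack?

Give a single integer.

Op 1: place BQ@(0,0)
Op 2: place WK@(0,3)
Op 3: place BQ@(5,5)
Op 4: place WB@(5,4)
Op 5: place BN@(5,3)
Op 6: place WQ@(2,4)
Op 7: remove (5,4)
Op 8: place WN@(5,2)
Op 9: place WR@(2,3)
Per-piece attacks for W:
  WK@(0,3): attacks (0,4) (0,2) (1,3) (1,4) (1,2)
  WR@(2,3): attacks (2,4) (2,2) (2,1) (2,0) (3,3) (4,3) (5,3) (1,3) (0,3) [ray(0,1) blocked at (2,4); ray(1,0) blocked at (5,3); ray(-1,0) blocked at (0,3)]
  WQ@(2,4): attacks (2,5) (2,3) (3,4) (4,4) (5,4) (1,4) (0,4) (3,5) (3,3) (4,2) (5,1) (1,5) (1,3) (0,2) [ray(0,-1) blocked at (2,3)]
  WN@(5,2): attacks (4,4) (3,3) (4,0) (3,1)
Union (24 distinct): (0,2) (0,3) (0,4) (1,2) (1,3) (1,4) (1,5) (2,0) (2,1) (2,2) (2,3) (2,4) (2,5) (3,1) (3,3) (3,4) (3,5) (4,0) (4,2) (4,3) (4,4) (5,1) (5,3) (5,4)

Answer: 24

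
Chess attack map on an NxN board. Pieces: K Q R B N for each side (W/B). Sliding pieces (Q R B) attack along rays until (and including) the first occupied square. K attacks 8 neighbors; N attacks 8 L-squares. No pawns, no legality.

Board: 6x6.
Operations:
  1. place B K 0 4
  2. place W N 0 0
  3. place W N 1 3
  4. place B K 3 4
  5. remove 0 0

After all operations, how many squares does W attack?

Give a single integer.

Answer: 6

Derivation:
Op 1: place BK@(0,4)
Op 2: place WN@(0,0)
Op 3: place WN@(1,3)
Op 4: place BK@(3,4)
Op 5: remove (0,0)
Per-piece attacks for W:
  WN@(1,3): attacks (2,5) (3,4) (0,5) (2,1) (3,2) (0,1)
Union (6 distinct): (0,1) (0,5) (2,1) (2,5) (3,2) (3,4)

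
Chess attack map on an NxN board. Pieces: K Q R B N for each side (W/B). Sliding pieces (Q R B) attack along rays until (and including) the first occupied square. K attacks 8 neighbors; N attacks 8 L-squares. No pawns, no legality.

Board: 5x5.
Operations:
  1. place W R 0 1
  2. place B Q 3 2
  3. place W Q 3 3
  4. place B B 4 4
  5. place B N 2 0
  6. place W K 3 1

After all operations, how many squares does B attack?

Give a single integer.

Answer: 14

Derivation:
Op 1: place WR@(0,1)
Op 2: place BQ@(3,2)
Op 3: place WQ@(3,3)
Op 4: place BB@(4,4)
Op 5: place BN@(2,0)
Op 6: place WK@(3,1)
Per-piece attacks for B:
  BN@(2,0): attacks (3,2) (4,1) (1,2) (0,1)
  BQ@(3,2): attacks (3,3) (3,1) (4,2) (2,2) (1,2) (0,2) (4,3) (4,1) (2,3) (1,4) (2,1) (1,0) [ray(0,1) blocked at (3,3); ray(0,-1) blocked at (3,1)]
  BB@(4,4): attacks (3,3) [ray(-1,-1) blocked at (3,3)]
Union (14 distinct): (0,1) (0,2) (1,0) (1,2) (1,4) (2,1) (2,2) (2,3) (3,1) (3,2) (3,3) (4,1) (4,2) (4,3)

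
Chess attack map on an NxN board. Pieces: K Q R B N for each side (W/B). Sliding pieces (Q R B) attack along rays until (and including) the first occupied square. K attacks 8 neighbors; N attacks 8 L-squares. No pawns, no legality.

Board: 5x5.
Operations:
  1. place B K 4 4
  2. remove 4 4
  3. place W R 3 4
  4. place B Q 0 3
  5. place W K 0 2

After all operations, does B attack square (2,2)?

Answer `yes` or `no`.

Answer: no

Derivation:
Op 1: place BK@(4,4)
Op 2: remove (4,4)
Op 3: place WR@(3,4)
Op 4: place BQ@(0,3)
Op 5: place WK@(0,2)
Per-piece attacks for B:
  BQ@(0,3): attacks (0,4) (0,2) (1,3) (2,3) (3,3) (4,3) (1,4) (1,2) (2,1) (3,0) [ray(0,-1) blocked at (0,2)]
B attacks (2,2): no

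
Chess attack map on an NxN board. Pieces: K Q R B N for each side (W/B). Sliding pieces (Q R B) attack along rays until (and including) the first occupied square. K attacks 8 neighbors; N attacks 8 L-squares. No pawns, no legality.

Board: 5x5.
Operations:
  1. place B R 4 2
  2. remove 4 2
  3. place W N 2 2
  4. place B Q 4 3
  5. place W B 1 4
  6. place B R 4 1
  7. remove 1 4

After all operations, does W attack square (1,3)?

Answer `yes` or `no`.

Answer: no

Derivation:
Op 1: place BR@(4,2)
Op 2: remove (4,2)
Op 3: place WN@(2,2)
Op 4: place BQ@(4,3)
Op 5: place WB@(1,4)
Op 6: place BR@(4,1)
Op 7: remove (1,4)
Per-piece attacks for W:
  WN@(2,2): attacks (3,4) (4,3) (1,4) (0,3) (3,0) (4,1) (1,0) (0,1)
W attacks (1,3): no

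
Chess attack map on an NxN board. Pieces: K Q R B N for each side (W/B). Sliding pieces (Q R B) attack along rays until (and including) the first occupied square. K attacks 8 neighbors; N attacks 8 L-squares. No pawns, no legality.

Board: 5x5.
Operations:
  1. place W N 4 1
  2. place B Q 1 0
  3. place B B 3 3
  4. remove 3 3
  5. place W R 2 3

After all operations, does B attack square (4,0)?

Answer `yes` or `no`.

Answer: yes

Derivation:
Op 1: place WN@(4,1)
Op 2: place BQ@(1,0)
Op 3: place BB@(3,3)
Op 4: remove (3,3)
Op 5: place WR@(2,3)
Per-piece attacks for B:
  BQ@(1,0): attacks (1,1) (1,2) (1,3) (1,4) (2,0) (3,0) (4,0) (0,0) (2,1) (3,2) (4,3) (0,1)
B attacks (4,0): yes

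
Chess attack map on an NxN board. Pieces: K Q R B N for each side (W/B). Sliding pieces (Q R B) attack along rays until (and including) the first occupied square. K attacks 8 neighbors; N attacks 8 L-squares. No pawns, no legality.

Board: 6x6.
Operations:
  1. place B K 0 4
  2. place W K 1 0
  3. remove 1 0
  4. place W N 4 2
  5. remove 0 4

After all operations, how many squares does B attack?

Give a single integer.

Op 1: place BK@(0,4)
Op 2: place WK@(1,0)
Op 3: remove (1,0)
Op 4: place WN@(4,2)
Op 5: remove (0,4)
Per-piece attacks for B:
Union (0 distinct): (none)

Answer: 0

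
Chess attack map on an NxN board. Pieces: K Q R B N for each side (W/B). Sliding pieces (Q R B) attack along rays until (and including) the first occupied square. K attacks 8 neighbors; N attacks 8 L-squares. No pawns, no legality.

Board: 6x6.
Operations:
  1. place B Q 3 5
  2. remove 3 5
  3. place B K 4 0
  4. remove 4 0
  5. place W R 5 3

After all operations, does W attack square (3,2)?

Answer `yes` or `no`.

Op 1: place BQ@(3,5)
Op 2: remove (3,5)
Op 3: place BK@(4,0)
Op 4: remove (4,0)
Op 5: place WR@(5,3)
Per-piece attacks for W:
  WR@(5,3): attacks (5,4) (5,5) (5,2) (5,1) (5,0) (4,3) (3,3) (2,3) (1,3) (0,3)
W attacks (3,2): no

Answer: no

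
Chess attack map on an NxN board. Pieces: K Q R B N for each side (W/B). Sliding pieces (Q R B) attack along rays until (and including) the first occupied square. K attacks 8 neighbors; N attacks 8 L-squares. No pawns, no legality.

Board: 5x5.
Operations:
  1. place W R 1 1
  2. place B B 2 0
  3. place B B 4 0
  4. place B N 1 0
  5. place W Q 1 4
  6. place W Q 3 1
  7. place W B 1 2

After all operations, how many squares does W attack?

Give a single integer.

Op 1: place WR@(1,1)
Op 2: place BB@(2,0)
Op 3: place BB@(4,0)
Op 4: place BN@(1,0)
Op 5: place WQ@(1,4)
Op 6: place WQ@(3,1)
Op 7: place WB@(1,2)
Per-piece attacks for W:
  WR@(1,1): attacks (1,2) (1,0) (2,1) (3,1) (0,1) [ray(0,1) blocked at (1,2); ray(0,-1) blocked at (1,0); ray(1,0) blocked at (3,1)]
  WB@(1,2): attacks (2,3) (3,4) (2,1) (3,0) (0,3) (0,1)
  WQ@(1,4): attacks (1,3) (1,2) (2,4) (3,4) (4,4) (0,4) (2,3) (3,2) (4,1) (0,3) [ray(0,-1) blocked at (1,2)]
  WQ@(3,1): attacks (3,2) (3,3) (3,4) (3,0) (4,1) (2,1) (1,1) (4,2) (4,0) (2,2) (1,3) (0,4) (2,0) [ray(-1,0) blocked at (1,1); ray(1,-1) blocked at (4,0); ray(-1,-1) blocked at (2,0)]
Union (21 distinct): (0,1) (0,3) (0,4) (1,0) (1,1) (1,2) (1,3) (2,0) (2,1) (2,2) (2,3) (2,4) (3,0) (3,1) (3,2) (3,3) (3,4) (4,0) (4,1) (4,2) (4,4)

Answer: 21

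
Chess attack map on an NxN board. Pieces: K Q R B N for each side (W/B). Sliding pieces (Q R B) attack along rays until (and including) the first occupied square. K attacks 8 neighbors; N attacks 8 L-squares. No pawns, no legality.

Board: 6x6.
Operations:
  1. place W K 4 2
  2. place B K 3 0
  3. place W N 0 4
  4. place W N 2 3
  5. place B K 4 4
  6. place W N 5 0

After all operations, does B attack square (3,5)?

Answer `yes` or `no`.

Op 1: place WK@(4,2)
Op 2: place BK@(3,0)
Op 3: place WN@(0,4)
Op 4: place WN@(2,3)
Op 5: place BK@(4,4)
Op 6: place WN@(5,0)
Per-piece attacks for B:
  BK@(3,0): attacks (3,1) (4,0) (2,0) (4,1) (2,1)
  BK@(4,4): attacks (4,5) (4,3) (5,4) (3,4) (5,5) (5,3) (3,5) (3,3)
B attacks (3,5): yes

Answer: yes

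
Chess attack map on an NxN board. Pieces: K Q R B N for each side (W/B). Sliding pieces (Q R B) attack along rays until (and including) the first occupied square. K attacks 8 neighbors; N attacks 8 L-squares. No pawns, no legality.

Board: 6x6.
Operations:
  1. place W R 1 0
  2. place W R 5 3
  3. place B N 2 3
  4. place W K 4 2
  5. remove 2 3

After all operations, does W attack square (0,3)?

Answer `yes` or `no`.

Answer: yes

Derivation:
Op 1: place WR@(1,0)
Op 2: place WR@(5,3)
Op 3: place BN@(2,3)
Op 4: place WK@(4,2)
Op 5: remove (2,3)
Per-piece attacks for W:
  WR@(1,0): attacks (1,1) (1,2) (1,3) (1,4) (1,5) (2,0) (3,0) (4,0) (5,0) (0,0)
  WK@(4,2): attacks (4,3) (4,1) (5,2) (3,2) (5,3) (5,1) (3,3) (3,1)
  WR@(5,3): attacks (5,4) (5,5) (5,2) (5,1) (5,0) (4,3) (3,3) (2,3) (1,3) (0,3)
W attacks (0,3): yes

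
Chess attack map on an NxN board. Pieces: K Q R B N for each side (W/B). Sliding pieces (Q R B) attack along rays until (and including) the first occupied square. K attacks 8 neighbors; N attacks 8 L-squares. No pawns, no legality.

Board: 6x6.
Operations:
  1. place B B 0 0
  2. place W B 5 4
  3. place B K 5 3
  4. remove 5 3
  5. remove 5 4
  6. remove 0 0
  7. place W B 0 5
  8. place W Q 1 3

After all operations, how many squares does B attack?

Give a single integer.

Answer: 0

Derivation:
Op 1: place BB@(0,0)
Op 2: place WB@(5,4)
Op 3: place BK@(5,3)
Op 4: remove (5,3)
Op 5: remove (5,4)
Op 6: remove (0,0)
Op 7: place WB@(0,5)
Op 8: place WQ@(1,3)
Per-piece attacks for B:
Union (0 distinct): (none)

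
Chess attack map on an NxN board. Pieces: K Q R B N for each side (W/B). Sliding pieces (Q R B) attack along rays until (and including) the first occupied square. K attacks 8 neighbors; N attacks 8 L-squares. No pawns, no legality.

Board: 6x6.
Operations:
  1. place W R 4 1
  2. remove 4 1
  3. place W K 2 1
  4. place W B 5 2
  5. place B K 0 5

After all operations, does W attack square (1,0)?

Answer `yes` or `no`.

Op 1: place WR@(4,1)
Op 2: remove (4,1)
Op 3: place WK@(2,1)
Op 4: place WB@(5,2)
Op 5: place BK@(0,5)
Per-piece attacks for W:
  WK@(2,1): attacks (2,2) (2,0) (3,1) (1,1) (3,2) (3,0) (1,2) (1,0)
  WB@(5,2): attacks (4,3) (3,4) (2,5) (4,1) (3,0)
W attacks (1,0): yes

Answer: yes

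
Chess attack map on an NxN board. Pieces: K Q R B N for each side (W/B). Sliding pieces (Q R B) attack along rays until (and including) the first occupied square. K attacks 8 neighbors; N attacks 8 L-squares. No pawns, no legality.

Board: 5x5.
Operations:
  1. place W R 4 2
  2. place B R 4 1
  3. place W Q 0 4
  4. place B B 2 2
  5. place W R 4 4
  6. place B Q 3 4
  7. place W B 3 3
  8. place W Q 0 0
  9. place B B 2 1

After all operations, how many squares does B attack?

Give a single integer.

Answer: 20

Derivation:
Op 1: place WR@(4,2)
Op 2: place BR@(4,1)
Op 3: place WQ@(0,4)
Op 4: place BB@(2,2)
Op 5: place WR@(4,4)
Op 6: place BQ@(3,4)
Op 7: place WB@(3,3)
Op 8: place WQ@(0,0)
Op 9: place BB@(2,1)
Per-piece attacks for B:
  BB@(2,1): attacks (3,2) (4,3) (3,0) (1,2) (0,3) (1,0)
  BB@(2,2): attacks (3,3) (3,1) (4,0) (1,3) (0,4) (1,1) (0,0) [ray(1,1) blocked at (3,3); ray(-1,1) blocked at (0,4); ray(-1,-1) blocked at (0,0)]
  BQ@(3,4): attacks (3,3) (4,4) (2,4) (1,4) (0,4) (4,3) (2,3) (1,2) (0,1) [ray(0,-1) blocked at (3,3); ray(1,0) blocked at (4,4); ray(-1,0) blocked at (0,4)]
  BR@(4,1): attacks (4,2) (4,0) (3,1) (2,1) [ray(0,1) blocked at (4,2); ray(-1,0) blocked at (2,1)]
Union (20 distinct): (0,0) (0,1) (0,3) (0,4) (1,0) (1,1) (1,2) (1,3) (1,4) (2,1) (2,3) (2,4) (3,0) (3,1) (3,2) (3,3) (4,0) (4,2) (4,3) (4,4)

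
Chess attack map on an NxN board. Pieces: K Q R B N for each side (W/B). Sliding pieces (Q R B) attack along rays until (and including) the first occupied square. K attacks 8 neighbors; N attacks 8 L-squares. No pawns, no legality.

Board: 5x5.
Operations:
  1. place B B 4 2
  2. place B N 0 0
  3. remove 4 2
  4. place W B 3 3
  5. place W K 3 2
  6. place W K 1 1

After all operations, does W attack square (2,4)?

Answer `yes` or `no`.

Answer: yes

Derivation:
Op 1: place BB@(4,2)
Op 2: place BN@(0,0)
Op 3: remove (4,2)
Op 4: place WB@(3,3)
Op 5: place WK@(3,2)
Op 6: place WK@(1,1)
Per-piece attacks for W:
  WK@(1,1): attacks (1,2) (1,0) (2,1) (0,1) (2,2) (2,0) (0,2) (0,0)
  WK@(3,2): attacks (3,3) (3,1) (4,2) (2,2) (4,3) (4,1) (2,3) (2,1)
  WB@(3,3): attacks (4,4) (4,2) (2,4) (2,2) (1,1) [ray(-1,-1) blocked at (1,1)]
W attacks (2,4): yes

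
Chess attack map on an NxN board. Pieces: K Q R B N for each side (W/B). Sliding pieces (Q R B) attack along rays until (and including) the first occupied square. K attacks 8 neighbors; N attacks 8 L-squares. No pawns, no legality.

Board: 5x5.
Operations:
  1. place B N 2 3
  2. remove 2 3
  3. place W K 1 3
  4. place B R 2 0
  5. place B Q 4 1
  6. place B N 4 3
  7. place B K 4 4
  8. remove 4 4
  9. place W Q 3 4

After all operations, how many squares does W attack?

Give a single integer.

Answer: 15

Derivation:
Op 1: place BN@(2,3)
Op 2: remove (2,3)
Op 3: place WK@(1,3)
Op 4: place BR@(2,0)
Op 5: place BQ@(4,1)
Op 6: place BN@(4,3)
Op 7: place BK@(4,4)
Op 8: remove (4,4)
Op 9: place WQ@(3,4)
Per-piece attacks for W:
  WK@(1,3): attacks (1,4) (1,2) (2,3) (0,3) (2,4) (2,2) (0,4) (0,2)
  WQ@(3,4): attacks (3,3) (3,2) (3,1) (3,0) (4,4) (2,4) (1,4) (0,4) (4,3) (2,3) (1,2) (0,1) [ray(1,-1) blocked at (4,3)]
Union (15 distinct): (0,1) (0,2) (0,3) (0,4) (1,2) (1,4) (2,2) (2,3) (2,4) (3,0) (3,1) (3,2) (3,3) (4,3) (4,4)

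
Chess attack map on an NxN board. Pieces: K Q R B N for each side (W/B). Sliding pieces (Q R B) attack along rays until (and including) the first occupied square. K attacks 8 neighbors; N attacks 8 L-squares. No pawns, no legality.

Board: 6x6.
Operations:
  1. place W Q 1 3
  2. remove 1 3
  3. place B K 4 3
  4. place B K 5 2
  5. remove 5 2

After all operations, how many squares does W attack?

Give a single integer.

Answer: 0

Derivation:
Op 1: place WQ@(1,3)
Op 2: remove (1,3)
Op 3: place BK@(4,3)
Op 4: place BK@(5,2)
Op 5: remove (5,2)
Per-piece attacks for W:
Union (0 distinct): (none)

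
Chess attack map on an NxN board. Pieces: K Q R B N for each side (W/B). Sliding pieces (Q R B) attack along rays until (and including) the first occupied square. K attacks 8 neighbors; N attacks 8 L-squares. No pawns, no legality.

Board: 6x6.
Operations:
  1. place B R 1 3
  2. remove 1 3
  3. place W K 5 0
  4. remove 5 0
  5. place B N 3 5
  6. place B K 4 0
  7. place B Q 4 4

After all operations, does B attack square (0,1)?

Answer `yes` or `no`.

Op 1: place BR@(1,3)
Op 2: remove (1,3)
Op 3: place WK@(5,0)
Op 4: remove (5,0)
Op 5: place BN@(3,5)
Op 6: place BK@(4,0)
Op 7: place BQ@(4,4)
Per-piece attacks for B:
  BN@(3,5): attacks (4,3) (5,4) (2,3) (1,4)
  BK@(4,0): attacks (4,1) (5,0) (3,0) (5,1) (3,1)
  BQ@(4,4): attacks (4,5) (4,3) (4,2) (4,1) (4,0) (5,4) (3,4) (2,4) (1,4) (0,4) (5,5) (5,3) (3,5) (3,3) (2,2) (1,1) (0,0) [ray(0,-1) blocked at (4,0); ray(-1,1) blocked at (3,5)]
B attacks (0,1): no

Answer: no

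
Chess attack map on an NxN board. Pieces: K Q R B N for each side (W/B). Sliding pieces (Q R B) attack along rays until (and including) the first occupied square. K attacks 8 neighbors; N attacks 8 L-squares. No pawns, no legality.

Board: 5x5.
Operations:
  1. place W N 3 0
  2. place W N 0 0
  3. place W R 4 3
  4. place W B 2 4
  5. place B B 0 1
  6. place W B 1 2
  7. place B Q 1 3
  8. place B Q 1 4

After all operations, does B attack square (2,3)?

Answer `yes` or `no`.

Op 1: place WN@(3,0)
Op 2: place WN@(0,0)
Op 3: place WR@(4,3)
Op 4: place WB@(2,4)
Op 5: place BB@(0,1)
Op 6: place WB@(1,2)
Op 7: place BQ@(1,3)
Op 8: place BQ@(1,4)
Per-piece attacks for B:
  BB@(0,1): attacks (1,2) (1,0) [ray(1,1) blocked at (1,2)]
  BQ@(1,3): attacks (1,4) (1,2) (2,3) (3,3) (4,3) (0,3) (2,4) (2,2) (3,1) (4,0) (0,4) (0,2) [ray(0,1) blocked at (1,4); ray(0,-1) blocked at (1,2); ray(1,0) blocked at (4,3); ray(1,1) blocked at (2,4)]
  BQ@(1,4): attacks (1,3) (2,4) (0,4) (2,3) (3,2) (4,1) (0,3) [ray(0,-1) blocked at (1,3); ray(1,0) blocked at (2,4)]
B attacks (2,3): yes

Answer: yes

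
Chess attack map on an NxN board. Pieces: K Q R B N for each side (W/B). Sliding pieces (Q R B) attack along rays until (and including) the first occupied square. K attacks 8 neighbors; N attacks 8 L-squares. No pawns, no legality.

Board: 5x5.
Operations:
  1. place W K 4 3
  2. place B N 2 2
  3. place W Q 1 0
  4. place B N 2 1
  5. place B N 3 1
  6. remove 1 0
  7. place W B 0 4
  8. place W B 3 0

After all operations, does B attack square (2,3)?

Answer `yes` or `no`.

Answer: yes

Derivation:
Op 1: place WK@(4,3)
Op 2: place BN@(2,2)
Op 3: place WQ@(1,0)
Op 4: place BN@(2,1)
Op 5: place BN@(3,1)
Op 6: remove (1,0)
Op 7: place WB@(0,4)
Op 8: place WB@(3,0)
Per-piece attacks for B:
  BN@(2,1): attacks (3,3) (4,2) (1,3) (0,2) (4,0) (0,0)
  BN@(2,2): attacks (3,4) (4,3) (1,4) (0,3) (3,0) (4,1) (1,0) (0,1)
  BN@(3,1): attacks (4,3) (2,3) (1,2) (1,0)
B attacks (2,3): yes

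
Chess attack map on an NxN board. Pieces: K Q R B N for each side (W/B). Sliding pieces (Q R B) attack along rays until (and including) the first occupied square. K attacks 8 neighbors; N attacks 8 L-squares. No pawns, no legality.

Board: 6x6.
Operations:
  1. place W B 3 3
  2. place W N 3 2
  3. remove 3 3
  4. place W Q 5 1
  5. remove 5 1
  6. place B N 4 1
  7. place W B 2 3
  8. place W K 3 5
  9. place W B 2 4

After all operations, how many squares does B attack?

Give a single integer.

Answer: 4

Derivation:
Op 1: place WB@(3,3)
Op 2: place WN@(3,2)
Op 3: remove (3,3)
Op 4: place WQ@(5,1)
Op 5: remove (5,1)
Op 6: place BN@(4,1)
Op 7: place WB@(2,3)
Op 8: place WK@(3,5)
Op 9: place WB@(2,4)
Per-piece attacks for B:
  BN@(4,1): attacks (5,3) (3,3) (2,2) (2,0)
Union (4 distinct): (2,0) (2,2) (3,3) (5,3)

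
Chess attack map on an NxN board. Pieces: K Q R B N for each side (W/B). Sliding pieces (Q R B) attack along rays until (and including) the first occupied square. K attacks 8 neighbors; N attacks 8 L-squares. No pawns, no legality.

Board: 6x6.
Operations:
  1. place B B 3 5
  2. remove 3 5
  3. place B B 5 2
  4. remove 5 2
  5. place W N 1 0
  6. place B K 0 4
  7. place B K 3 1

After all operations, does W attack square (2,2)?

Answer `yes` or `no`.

Answer: yes

Derivation:
Op 1: place BB@(3,5)
Op 2: remove (3,5)
Op 3: place BB@(5,2)
Op 4: remove (5,2)
Op 5: place WN@(1,0)
Op 6: place BK@(0,4)
Op 7: place BK@(3,1)
Per-piece attacks for W:
  WN@(1,0): attacks (2,2) (3,1) (0,2)
W attacks (2,2): yes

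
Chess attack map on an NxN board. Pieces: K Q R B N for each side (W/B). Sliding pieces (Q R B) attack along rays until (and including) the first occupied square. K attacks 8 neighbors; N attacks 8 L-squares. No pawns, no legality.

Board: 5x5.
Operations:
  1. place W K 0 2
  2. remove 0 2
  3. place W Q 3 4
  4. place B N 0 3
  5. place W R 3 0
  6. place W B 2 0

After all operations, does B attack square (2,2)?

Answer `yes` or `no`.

Answer: yes

Derivation:
Op 1: place WK@(0,2)
Op 2: remove (0,2)
Op 3: place WQ@(3,4)
Op 4: place BN@(0,3)
Op 5: place WR@(3,0)
Op 6: place WB@(2,0)
Per-piece attacks for B:
  BN@(0,3): attacks (2,4) (1,1) (2,2)
B attacks (2,2): yes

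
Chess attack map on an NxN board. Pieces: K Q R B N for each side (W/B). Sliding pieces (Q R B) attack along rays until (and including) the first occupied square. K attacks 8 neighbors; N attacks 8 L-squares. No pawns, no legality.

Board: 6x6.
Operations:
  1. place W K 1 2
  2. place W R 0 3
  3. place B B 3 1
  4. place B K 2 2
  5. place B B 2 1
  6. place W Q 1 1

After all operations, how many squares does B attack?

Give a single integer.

Op 1: place WK@(1,2)
Op 2: place WR@(0,3)
Op 3: place BB@(3,1)
Op 4: place BK@(2,2)
Op 5: place BB@(2,1)
Op 6: place WQ@(1,1)
Per-piece attacks for B:
  BB@(2,1): attacks (3,2) (4,3) (5,4) (3,0) (1,2) (1,0) [ray(-1,1) blocked at (1,2)]
  BK@(2,2): attacks (2,3) (2,1) (3,2) (1,2) (3,3) (3,1) (1,3) (1,1)
  BB@(3,1): attacks (4,2) (5,3) (4,0) (2,2) (2,0) [ray(-1,1) blocked at (2,2)]
Union (17 distinct): (1,0) (1,1) (1,2) (1,3) (2,0) (2,1) (2,2) (2,3) (3,0) (3,1) (3,2) (3,3) (4,0) (4,2) (4,3) (5,3) (5,4)

Answer: 17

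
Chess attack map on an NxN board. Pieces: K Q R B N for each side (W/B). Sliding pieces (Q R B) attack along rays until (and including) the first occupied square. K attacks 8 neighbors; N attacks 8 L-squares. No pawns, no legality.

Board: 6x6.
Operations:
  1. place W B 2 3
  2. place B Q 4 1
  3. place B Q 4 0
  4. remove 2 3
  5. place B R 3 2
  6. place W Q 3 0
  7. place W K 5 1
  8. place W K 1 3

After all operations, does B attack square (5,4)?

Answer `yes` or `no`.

Answer: no

Derivation:
Op 1: place WB@(2,3)
Op 2: place BQ@(4,1)
Op 3: place BQ@(4,0)
Op 4: remove (2,3)
Op 5: place BR@(3,2)
Op 6: place WQ@(3,0)
Op 7: place WK@(5,1)
Op 8: place WK@(1,3)
Per-piece attacks for B:
  BR@(3,2): attacks (3,3) (3,4) (3,5) (3,1) (3,0) (4,2) (5,2) (2,2) (1,2) (0,2) [ray(0,-1) blocked at (3,0)]
  BQ@(4,0): attacks (4,1) (5,0) (3,0) (5,1) (3,1) (2,2) (1,3) [ray(0,1) blocked at (4,1); ray(-1,0) blocked at (3,0); ray(1,1) blocked at (5,1); ray(-1,1) blocked at (1,3)]
  BQ@(4,1): attacks (4,2) (4,3) (4,4) (4,5) (4,0) (5,1) (3,1) (2,1) (1,1) (0,1) (5,2) (5,0) (3,2) (3,0) [ray(0,-1) blocked at (4,0); ray(1,0) blocked at (5,1); ray(-1,1) blocked at (3,2); ray(-1,-1) blocked at (3,0)]
B attacks (5,4): no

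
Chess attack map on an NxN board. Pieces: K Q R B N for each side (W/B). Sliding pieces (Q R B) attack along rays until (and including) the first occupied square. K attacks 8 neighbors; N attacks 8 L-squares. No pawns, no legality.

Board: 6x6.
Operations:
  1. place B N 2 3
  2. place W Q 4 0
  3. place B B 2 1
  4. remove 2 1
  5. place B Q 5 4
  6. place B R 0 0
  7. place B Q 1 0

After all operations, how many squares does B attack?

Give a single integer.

Op 1: place BN@(2,3)
Op 2: place WQ@(4,0)
Op 3: place BB@(2,1)
Op 4: remove (2,1)
Op 5: place BQ@(5,4)
Op 6: place BR@(0,0)
Op 7: place BQ@(1,0)
Per-piece attacks for B:
  BR@(0,0): attacks (0,1) (0,2) (0,3) (0,4) (0,5) (1,0) [ray(1,0) blocked at (1,0)]
  BQ@(1,0): attacks (1,1) (1,2) (1,3) (1,4) (1,5) (2,0) (3,0) (4,0) (0,0) (2,1) (3,2) (4,3) (5,4) (0,1) [ray(1,0) blocked at (4,0); ray(-1,0) blocked at (0,0); ray(1,1) blocked at (5,4)]
  BN@(2,3): attacks (3,5) (4,4) (1,5) (0,4) (3,1) (4,2) (1,1) (0,2)
  BQ@(5,4): attacks (5,5) (5,3) (5,2) (5,1) (5,0) (4,4) (3,4) (2,4) (1,4) (0,4) (4,5) (4,3) (3,2) (2,1) (1,0) [ray(-1,-1) blocked at (1,0)]
Union (31 distinct): (0,0) (0,1) (0,2) (0,3) (0,4) (0,5) (1,0) (1,1) (1,2) (1,3) (1,4) (1,5) (2,0) (2,1) (2,4) (3,0) (3,1) (3,2) (3,4) (3,5) (4,0) (4,2) (4,3) (4,4) (4,5) (5,0) (5,1) (5,2) (5,3) (5,4) (5,5)

Answer: 31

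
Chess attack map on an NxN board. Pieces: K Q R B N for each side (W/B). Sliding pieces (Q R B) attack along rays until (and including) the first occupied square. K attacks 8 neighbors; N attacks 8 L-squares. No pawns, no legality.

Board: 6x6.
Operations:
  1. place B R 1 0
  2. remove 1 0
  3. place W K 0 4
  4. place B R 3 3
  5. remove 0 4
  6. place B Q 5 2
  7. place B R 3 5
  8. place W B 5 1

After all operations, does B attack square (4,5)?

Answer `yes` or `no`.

Op 1: place BR@(1,0)
Op 2: remove (1,0)
Op 3: place WK@(0,4)
Op 4: place BR@(3,3)
Op 5: remove (0,4)
Op 6: place BQ@(5,2)
Op 7: place BR@(3,5)
Op 8: place WB@(5,1)
Per-piece attacks for B:
  BR@(3,3): attacks (3,4) (3,5) (3,2) (3,1) (3,0) (4,3) (5,3) (2,3) (1,3) (0,3) [ray(0,1) blocked at (3,5)]
  BR@(3,5): attacks (3,4) (3,3) (4,5) (5,5) (2,5) (1,5) (0,5) [ray(0,-1) blocked at (3,3)]
  BQ@(5,2): attacks (5,3) (5,4) (5,5) (5,1) (4,2) (3,2) (2,2) (1,2) (0,2) (4,3) (3,4) (2,5) (4,1) (3,0) [ray(0,-1) blocked at (5,1)]
B attacks (4,5): yes

Answer: yes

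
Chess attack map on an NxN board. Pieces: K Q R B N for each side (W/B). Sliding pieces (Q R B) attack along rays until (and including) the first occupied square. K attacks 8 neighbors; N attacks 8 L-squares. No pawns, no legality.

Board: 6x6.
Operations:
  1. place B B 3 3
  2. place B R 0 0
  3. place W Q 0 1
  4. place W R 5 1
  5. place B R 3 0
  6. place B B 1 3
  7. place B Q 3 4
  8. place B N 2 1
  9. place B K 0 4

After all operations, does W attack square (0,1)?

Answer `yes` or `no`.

Answer: no

Derivation:
Op 1: place BB@(3,3)
Op 2: place BR@(0,0)
Op 3: place WQ@(0,1)
Op 4: place WR@(5,1)
Op 5: place BR@(3,0)
Op 6: place BB@(1,3)
Op 7: place BQ@(3,4)
Op 8: place BN@(2,1)
Op 9: place BK@(0,4)
Per-piece attacks for W:
  WQ@(0,1): attacks (0,2) (0,3) (0,4) (0,0) (1,1) (2,1) (1,2) (2,3) (3,4) (1,0) [ray(0,1) blocked at (0,4); ray(0,-1) blocked at (0,0); ray(1,0) blocked at (2,1); ray(1,1) blocked at (3,4)]
  WR@(5,1): attacks (5,2) (5,3) (5,4) (5,5) (5,0) (4,1) (3,1) (2,1) [ray(-1,0) blocked at (2,1)]
W attacks (0,1): no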